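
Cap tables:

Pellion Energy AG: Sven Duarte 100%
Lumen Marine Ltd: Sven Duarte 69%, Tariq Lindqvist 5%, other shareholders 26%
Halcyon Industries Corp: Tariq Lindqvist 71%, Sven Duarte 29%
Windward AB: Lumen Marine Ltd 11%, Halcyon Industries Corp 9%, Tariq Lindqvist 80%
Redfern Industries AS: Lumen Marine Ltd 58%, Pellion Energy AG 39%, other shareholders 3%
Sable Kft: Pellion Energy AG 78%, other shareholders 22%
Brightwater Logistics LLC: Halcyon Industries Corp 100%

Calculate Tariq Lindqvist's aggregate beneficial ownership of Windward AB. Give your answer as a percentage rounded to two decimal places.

Tariq reaches Windward along 3 paths.
Via Lumen: 5% × 11% = 0.55%.
Via Halcyon: 71% × 9% = 6.39%.
Direct stake: 80% = 80%.
Total: 0.55% + 6.39% + 80% = 86.94%.

86.94%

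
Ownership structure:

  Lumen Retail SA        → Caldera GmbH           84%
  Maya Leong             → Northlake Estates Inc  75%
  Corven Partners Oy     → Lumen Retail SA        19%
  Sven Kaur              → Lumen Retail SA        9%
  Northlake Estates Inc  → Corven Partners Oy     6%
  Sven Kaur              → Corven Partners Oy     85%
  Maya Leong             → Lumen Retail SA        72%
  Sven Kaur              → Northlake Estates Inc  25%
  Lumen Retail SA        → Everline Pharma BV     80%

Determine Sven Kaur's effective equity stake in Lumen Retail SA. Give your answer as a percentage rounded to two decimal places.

25.44%

Sven reaches Lumen along 3 paths.
Direct stake: 9% = 9%.
Via Corven: 85% × 19% = 16.15%.
Via Northlake → Corven: 25% × 6% × 19% = 0.285%.
Total: 9% + 16.15% + 0.285% = 25.435%.
Rounded: 25.44%.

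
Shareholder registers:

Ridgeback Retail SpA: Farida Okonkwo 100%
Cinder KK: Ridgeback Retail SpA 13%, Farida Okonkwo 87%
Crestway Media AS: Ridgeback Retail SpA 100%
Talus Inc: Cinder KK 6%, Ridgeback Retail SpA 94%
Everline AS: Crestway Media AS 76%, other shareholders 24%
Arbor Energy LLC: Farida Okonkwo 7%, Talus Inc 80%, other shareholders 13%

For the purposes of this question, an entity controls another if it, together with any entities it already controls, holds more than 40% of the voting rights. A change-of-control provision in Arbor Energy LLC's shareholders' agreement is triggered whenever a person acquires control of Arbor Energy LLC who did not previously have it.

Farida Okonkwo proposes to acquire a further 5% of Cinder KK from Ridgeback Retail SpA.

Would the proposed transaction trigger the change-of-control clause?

No

The purchase adds only to Farida's holdings (Ridgeback's stake shrinks), so Farida is the only person who could newly come to control Arbor.
Farida holds 100% of Ridgeback, so Farida controls Ridgeback.
Ridgeback and Farida together hold 13% + 87% = 100% of Cinder, so Farida controls Cinder.
Cinder and Ridgeback together hold 6% + 94% = 100% of Talus, so Farida controls Talus.
Farida and Talus together hold 7% + 80% = 87% of Arbor, so Farida controls Arbor.
So Farida already controls Arbor before the transaction.
After the purchase, Farida's direct stake in Cinder rises to 87% + 5% = 92%, and Ridgeback's stake falls to 8%.
Farida controlled Arbor already, so this is not a new person acquiring control; every other person's position is unchanged or reduced.
No new person acquires control, so the clause is not triggered.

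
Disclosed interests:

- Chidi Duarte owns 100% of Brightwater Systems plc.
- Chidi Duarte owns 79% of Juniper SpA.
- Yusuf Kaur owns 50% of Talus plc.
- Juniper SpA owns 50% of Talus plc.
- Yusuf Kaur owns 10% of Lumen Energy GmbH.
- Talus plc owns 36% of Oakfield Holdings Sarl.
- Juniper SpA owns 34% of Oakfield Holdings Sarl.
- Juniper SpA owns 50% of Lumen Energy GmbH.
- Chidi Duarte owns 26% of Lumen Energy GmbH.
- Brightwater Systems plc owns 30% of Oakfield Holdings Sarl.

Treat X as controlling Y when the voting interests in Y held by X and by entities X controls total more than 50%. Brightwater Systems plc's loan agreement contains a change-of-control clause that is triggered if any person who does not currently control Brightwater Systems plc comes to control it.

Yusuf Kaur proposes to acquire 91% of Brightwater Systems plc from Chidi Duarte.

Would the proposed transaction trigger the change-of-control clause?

The purchase adds only to Yusuf's holdings (Chidi's stake shrinks), so Yusuf is the only person who could newly come to control Brightwater.
Yusuf's largest direct stake is 50% in Talus, which does not meet the threshold, so Yusuf controls no company.
Neither Yusuf nor any entity Yusuf controls holds any voting interest in Brightwater.
So before the transaction, Yusuf does not control Brightwater.
After the purchase, Yusuf holds 91% of Brightwater directly, and Chidi's stake falls to 9%.
Yusuf holds 91% of Brightwater, so Yusuf controls Brightwater.
Yusuf did not control Brightwater before and does after, so the clause is triggered.

Yes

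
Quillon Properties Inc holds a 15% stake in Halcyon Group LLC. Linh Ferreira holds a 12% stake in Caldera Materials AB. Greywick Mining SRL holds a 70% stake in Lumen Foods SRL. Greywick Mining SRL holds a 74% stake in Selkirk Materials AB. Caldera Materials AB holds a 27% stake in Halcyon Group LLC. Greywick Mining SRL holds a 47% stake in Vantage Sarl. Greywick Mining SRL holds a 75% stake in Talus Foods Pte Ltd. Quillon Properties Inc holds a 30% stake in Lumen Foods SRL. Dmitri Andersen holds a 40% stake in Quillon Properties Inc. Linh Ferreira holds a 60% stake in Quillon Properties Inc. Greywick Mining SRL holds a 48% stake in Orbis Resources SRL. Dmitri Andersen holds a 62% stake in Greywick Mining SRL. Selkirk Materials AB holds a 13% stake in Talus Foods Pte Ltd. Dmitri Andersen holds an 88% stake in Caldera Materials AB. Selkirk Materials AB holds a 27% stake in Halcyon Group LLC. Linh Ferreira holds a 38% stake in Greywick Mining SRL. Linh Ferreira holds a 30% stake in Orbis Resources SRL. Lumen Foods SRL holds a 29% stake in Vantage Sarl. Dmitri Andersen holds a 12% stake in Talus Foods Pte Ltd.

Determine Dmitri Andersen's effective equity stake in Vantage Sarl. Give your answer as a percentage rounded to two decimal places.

45.21%

Dmitri reaches Vantage along 3 paths.
Via Greywick: 62% × 47% = 29.14%.
Via Quillon → Lumen: 40% × 30% × 29% = 3.48%.
Via Greywick → Lumen: 62% × 70% × 29% = 12.586%.
Total: 29.14% + 3.48% + 12.586% = 45.206%.
Rounded: 45.21%.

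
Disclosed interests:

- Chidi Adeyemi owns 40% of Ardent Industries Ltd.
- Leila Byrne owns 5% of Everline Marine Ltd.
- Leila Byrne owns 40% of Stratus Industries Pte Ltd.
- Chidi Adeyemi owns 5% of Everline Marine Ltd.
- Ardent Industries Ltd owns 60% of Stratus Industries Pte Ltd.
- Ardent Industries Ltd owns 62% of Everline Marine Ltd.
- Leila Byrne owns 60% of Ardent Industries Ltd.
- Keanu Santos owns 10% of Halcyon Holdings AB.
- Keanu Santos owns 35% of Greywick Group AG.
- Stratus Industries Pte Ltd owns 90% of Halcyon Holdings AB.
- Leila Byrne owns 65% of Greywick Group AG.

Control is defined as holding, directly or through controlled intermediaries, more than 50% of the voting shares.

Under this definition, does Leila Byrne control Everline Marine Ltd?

Leila holds 60% of Ardent, so Leila controls Ardent.
Leila and Ardent together hold 5% + 62% = 67% of Everline, so Leila controls Everline.

Yes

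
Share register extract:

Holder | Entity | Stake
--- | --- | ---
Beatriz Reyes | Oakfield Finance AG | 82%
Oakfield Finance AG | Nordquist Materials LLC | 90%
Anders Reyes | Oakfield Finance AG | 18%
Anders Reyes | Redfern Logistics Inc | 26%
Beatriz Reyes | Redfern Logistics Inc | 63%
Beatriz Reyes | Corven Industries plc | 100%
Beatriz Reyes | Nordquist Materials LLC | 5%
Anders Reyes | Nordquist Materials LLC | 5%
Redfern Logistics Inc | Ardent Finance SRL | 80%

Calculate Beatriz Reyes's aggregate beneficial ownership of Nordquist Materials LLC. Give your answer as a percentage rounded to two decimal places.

78.80%

Beatriz reaches Nordquist along 2 paths.
Via Oakfield: 82% × 90% = 73.8%.
Direct stake: 5% = 5%.
Total: 73.8% + 5% = 78.8%.
Rounded: 78.80%.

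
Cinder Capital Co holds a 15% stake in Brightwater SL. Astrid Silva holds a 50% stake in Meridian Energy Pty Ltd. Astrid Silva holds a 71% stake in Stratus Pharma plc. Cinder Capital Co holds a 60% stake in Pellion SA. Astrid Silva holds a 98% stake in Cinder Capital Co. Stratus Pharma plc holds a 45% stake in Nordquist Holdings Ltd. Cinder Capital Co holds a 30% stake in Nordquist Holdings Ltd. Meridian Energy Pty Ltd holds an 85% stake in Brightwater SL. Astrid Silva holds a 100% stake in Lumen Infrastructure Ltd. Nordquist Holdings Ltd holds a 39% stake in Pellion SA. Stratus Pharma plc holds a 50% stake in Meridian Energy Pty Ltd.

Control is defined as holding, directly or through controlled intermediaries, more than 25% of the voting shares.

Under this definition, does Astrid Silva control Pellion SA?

Yes

Astrid holds 71% of Stratus, so Astrid controls Stratus.
Astrid holds 98% of Cinder, so Astrid controls Cinder.
Cinder and Stratus together hold 30% + 45% = 75% of Nordquist, so Astrid controls Nordquist.
Nordquist and Cinder together hold 39% + 60% = 99% of Pellion, so Astrid controls Pellion.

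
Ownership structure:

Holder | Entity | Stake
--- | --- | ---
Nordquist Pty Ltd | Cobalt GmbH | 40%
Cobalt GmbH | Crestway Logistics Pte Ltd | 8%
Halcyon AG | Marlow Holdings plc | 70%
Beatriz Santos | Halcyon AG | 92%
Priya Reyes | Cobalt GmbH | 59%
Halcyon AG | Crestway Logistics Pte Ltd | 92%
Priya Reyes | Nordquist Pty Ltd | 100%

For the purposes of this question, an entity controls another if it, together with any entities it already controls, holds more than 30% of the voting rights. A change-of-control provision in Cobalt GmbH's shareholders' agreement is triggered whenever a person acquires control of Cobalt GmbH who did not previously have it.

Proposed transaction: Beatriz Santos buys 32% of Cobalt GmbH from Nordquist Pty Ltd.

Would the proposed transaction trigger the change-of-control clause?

The purchase adds only to Beatriz's holdings (Nordquist's stake shrinks), so Beatriz is the only person who could newly come to control Cobalt.
Beatriz holds 92% of Halcyon, so Beatriz controls Halcyon.
Halcyon holds 92% of Crestway, so Beatriz controls Crestway.
Halcyon holds 70% of Marlow, so Beatriz controls Marlow.
Neither Beatriz nor any entity Beatriz controls holds any voting interest in Cobalt.
So before the transaction, Beatriz does not control Cobalt.
After the purchase, Beatriz holds 32% of Cobalt directly, and Nordquist's stake falls to 8%.
Beatriz holds 32% of Cobalt, so Beatriz controls Cobalt.
Beatriz did not control Cobalt before and does after, so the clause is triggered.

Yes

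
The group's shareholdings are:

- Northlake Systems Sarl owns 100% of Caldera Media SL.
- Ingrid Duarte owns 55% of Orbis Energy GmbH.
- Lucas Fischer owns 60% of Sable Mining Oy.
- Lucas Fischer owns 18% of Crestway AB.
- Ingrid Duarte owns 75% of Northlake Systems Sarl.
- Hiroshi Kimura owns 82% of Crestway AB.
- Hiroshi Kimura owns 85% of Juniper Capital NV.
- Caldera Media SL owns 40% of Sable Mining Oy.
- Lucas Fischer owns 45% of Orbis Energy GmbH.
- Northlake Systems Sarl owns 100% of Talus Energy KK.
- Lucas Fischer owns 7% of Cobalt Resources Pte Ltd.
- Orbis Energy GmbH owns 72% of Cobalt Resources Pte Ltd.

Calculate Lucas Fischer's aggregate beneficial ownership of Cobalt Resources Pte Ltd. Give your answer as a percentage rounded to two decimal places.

39.40%

Lucas reaches Cobalt along 2 paths.
Direct stake: 7% = 7%.
Via Orbis: 45% × 72% = 32.4%.
Total: 7% + 32.4% = 39.4%.
Rounded: 39.40%.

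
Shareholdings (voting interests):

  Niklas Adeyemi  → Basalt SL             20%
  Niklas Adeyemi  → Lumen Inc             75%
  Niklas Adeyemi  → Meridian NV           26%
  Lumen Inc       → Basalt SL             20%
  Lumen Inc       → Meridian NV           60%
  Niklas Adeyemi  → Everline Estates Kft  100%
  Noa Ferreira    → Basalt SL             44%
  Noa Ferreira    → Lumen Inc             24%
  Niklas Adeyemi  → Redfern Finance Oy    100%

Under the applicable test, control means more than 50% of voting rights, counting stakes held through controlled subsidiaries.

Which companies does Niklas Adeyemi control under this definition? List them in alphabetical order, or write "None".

Niklas holds 75% of Lumen, so Niklas controls Lumen.
Niklas holds 100% of Redfern, so Niklas controls Redfern.
Niklas and Lumen together hold 26% + 60% = 86% of Meridian, so Niklas controls Meridian.
Niklas holds 100% of Everline, so Niklas controls Everline.
No other company's threshold is met.

Everline Estates Kft, Lumen Inc, Meridian NV, Redfern Finance Oy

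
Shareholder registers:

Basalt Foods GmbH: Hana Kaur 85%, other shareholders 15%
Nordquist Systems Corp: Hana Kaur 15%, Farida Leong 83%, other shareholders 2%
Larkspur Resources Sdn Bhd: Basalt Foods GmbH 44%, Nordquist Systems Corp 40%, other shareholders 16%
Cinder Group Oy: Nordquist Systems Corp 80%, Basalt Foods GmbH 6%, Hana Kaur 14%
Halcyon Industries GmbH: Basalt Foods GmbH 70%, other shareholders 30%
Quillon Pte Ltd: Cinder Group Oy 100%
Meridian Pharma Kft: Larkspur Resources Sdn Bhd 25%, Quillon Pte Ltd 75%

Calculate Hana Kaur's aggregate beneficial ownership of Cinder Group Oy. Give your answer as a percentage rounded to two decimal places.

31.10%

Hana reaches Cinder along 3 paths.
Via Nordquist: 15% × 80% = 12%.
Via Basalt: 85% × 6% = 5.1%.
Direct stake: 14% = 14%.
Total: 12% + 5.1% + 14% = 31.1%.
Rounded: 31.10%.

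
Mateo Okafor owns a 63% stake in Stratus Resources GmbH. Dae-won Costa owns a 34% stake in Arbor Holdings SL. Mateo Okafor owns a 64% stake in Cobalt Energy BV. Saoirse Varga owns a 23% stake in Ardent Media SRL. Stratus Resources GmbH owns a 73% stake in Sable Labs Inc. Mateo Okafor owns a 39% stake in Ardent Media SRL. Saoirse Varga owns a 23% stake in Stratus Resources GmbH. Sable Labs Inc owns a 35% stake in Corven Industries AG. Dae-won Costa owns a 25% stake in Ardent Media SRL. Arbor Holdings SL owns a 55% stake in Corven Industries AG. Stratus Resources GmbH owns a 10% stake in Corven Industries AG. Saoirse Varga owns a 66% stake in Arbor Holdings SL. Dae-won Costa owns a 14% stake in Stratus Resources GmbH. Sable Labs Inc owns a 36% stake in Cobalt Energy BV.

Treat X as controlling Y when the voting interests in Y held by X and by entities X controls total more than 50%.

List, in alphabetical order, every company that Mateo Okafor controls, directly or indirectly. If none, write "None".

Cobalt Energy BV, Sable Labs Inc, Stratus Resources GmbH

Mateo holds 63% of Stratus, so Mateo controls Stratus.
Stratus holds 73% of Sable, so Mateo controls Sable.
Sable and Mateo together hold 36% + 64% = 100% of Cobalt, so Mateo controls Cobalt.
No other company's threshold is met.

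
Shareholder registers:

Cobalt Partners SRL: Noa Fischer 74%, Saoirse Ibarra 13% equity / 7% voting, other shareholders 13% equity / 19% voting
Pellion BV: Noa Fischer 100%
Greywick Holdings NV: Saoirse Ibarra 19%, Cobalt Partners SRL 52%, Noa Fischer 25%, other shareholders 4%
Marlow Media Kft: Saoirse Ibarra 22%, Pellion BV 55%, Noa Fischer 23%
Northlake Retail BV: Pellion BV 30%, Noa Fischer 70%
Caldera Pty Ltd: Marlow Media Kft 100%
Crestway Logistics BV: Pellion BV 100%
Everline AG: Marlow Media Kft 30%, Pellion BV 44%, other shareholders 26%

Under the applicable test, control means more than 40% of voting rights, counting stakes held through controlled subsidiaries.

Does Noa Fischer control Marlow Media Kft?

Yes

Noa holds 100% of Pellion, so Noa controls Pellion.
Pellion and Noa together hold 55% + 23% = 78% of Marlow, so Noa controls Marlow.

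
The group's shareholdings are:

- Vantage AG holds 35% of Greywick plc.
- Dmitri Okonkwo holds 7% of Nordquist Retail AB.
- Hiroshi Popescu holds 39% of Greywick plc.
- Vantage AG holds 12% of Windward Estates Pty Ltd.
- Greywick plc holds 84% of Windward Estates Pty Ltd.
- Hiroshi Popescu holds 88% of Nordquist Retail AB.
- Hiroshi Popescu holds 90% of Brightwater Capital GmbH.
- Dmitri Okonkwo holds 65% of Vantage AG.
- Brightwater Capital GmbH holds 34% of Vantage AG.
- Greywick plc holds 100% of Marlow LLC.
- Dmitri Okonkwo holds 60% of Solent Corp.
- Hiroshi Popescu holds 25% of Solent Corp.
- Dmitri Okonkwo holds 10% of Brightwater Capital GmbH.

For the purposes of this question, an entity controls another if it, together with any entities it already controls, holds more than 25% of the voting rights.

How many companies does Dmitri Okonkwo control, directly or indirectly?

5

Dmitri holds 65% of Vantage, so Dmitri controls Vantage.
Dmitri holds 60% of Solent, so Dmitri controls Solent.
Vantage holds 35% of Greywick, so Dmitri controls Greywick.
Greywick and Vantage together hold 84% + 12% = 96% of Windward, so Dmitri controls Windward.
Greywick holds 100% of Marlow, so Dmitri controls Marlow.
No other company's threshold is met.
Dmitri controls 5 companies.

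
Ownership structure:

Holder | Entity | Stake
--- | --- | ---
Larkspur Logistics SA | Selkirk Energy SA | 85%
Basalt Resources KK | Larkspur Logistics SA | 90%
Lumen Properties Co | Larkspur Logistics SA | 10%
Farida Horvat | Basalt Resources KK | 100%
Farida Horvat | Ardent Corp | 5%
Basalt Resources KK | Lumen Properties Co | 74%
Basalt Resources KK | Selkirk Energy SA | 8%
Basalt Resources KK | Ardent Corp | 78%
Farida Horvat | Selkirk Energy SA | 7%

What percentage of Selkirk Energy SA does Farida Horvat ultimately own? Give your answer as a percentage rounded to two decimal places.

97.79%

Farida reaches Selkirk along 4 paths.
Via Basalt → Lumen → Larkspur: 100% × 74% × 10% × 85% = 6.29%.
Via Basalt → Larkspur: 100% × 90% × 85% = 76.5%.
Direct stake: 7% = 7%.
Via Basalt: 100% × 8% = 8%.
Total: 6.29% + 76.5% + 7% + 8% = 97.79%.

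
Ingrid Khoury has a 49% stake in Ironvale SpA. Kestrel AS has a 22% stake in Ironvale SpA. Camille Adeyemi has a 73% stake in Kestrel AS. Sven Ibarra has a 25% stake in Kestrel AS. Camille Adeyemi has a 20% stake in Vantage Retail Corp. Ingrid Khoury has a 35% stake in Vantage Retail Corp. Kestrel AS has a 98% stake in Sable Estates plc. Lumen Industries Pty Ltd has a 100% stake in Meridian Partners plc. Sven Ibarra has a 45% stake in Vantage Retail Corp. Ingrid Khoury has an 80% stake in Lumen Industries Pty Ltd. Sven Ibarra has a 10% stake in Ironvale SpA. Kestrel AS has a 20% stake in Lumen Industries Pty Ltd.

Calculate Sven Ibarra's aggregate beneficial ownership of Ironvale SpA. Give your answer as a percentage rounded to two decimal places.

Sven reaches Ironvale along 2 paths.
Direct stake: 10% = 10%.
Via Kestrel: 25% × 22% = 5.5%.
Total: 10% + 5.5% = 15.5%.
Rounded: 15.50%.

15.50%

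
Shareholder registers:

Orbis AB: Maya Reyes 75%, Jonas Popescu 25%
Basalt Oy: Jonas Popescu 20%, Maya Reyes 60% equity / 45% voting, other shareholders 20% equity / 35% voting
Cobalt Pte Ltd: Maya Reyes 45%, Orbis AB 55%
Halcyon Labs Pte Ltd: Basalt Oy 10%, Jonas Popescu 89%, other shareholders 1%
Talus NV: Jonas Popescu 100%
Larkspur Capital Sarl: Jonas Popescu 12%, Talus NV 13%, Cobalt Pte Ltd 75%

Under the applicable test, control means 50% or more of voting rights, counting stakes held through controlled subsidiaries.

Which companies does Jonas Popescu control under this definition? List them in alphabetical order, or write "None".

Halcyon Labs Pte Ltd, Talus NV

Jonas holds 89% of Halcyon, so Jonas controls Halcyon.
Jonas holds 100% of Talus, so Jonas controls Talus.
No other company's threshold is met.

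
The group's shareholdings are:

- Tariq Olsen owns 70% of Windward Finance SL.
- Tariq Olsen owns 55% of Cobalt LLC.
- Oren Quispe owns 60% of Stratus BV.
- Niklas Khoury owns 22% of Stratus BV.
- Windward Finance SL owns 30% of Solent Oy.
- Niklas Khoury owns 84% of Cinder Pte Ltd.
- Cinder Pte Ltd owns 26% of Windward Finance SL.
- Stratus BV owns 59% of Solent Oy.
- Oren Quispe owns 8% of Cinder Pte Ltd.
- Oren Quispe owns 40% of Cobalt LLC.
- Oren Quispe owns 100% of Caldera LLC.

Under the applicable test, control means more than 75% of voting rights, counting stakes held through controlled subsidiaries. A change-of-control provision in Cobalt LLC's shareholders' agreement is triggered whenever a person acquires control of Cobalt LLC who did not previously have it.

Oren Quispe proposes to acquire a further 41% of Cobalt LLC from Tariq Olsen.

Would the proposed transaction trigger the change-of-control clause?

Yes

The purchase adds only to Oren's holdings (Tariq's stake shrinks), so Oren is the only person who could newly come to control Cobalt.
Oren holds 100% of Caldera, so Oren controls Caldera.
In Cobalt, Oren's side holds only 40%, not > 75%.
So before the transaction, Oren does not control Cobalt.
After the purchase, Oren's direct stake in Cobalt rises to 40% + 41% = 81%, and Tariq's stake falls to 14%.
Oren holds 81% of Cobalt, so Oren controls Cobalt.
Oren did not control Cobalt before and does after, so the clause is triggered.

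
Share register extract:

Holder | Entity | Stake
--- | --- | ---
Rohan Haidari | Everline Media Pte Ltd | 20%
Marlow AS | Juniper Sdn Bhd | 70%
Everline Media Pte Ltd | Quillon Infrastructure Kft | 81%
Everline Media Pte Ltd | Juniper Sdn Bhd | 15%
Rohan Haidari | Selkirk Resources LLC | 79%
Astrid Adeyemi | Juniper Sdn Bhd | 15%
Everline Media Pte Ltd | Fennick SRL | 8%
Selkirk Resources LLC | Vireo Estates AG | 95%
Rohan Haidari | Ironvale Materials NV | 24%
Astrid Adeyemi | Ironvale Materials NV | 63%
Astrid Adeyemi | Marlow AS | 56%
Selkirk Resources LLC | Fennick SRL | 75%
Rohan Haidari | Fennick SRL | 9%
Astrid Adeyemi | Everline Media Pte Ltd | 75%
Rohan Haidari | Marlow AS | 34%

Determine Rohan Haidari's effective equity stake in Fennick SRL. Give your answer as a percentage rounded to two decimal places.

Rohan reaches Fennick along 3 paths.
Via Selkirk: 79% × 75% = 59.25%.
Direct stake: 9% = 9%.
Via Everline: 20% × 8% = 1.6%.
Total: 59.25% + 9% + 1.6% = 69.85%.

69.85%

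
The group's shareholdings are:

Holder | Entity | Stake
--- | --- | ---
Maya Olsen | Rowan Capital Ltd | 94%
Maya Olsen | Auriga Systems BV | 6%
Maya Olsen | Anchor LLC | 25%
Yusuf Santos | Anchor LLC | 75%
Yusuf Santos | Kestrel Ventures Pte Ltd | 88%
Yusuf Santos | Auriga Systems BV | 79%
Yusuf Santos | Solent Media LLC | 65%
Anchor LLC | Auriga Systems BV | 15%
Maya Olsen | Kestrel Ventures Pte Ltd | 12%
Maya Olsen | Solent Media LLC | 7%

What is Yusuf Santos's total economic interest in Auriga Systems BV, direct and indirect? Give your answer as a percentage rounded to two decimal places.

90.25%

Yusuf reaches Auriga along 2 paths.
Direct stake: 79% = 79%.
Via Anchor: 75% × 15% = 11.25%.
Total: 79% + 11.25% = 90.25%.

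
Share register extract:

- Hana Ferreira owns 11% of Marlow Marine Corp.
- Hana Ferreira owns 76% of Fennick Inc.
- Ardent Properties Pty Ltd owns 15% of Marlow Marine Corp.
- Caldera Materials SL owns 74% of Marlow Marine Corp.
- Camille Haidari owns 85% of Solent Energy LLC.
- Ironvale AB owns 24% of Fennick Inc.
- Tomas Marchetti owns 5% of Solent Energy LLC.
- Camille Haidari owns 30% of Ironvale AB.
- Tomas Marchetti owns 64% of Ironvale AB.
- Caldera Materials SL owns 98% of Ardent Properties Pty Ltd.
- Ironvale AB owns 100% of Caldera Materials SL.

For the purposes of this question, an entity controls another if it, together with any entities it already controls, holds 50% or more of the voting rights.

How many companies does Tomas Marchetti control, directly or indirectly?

Tomas holds 64% of Ironvale, so Tomas controls Ironvale.
Ironvale holds 100% of Caldera, so Tomas controls Caldera.
Caldera holds 98% of Ardent, so Tomas controls Ardent.
Caldera and Ardent together hold 74% + 15% = 89% of Marlow, so Tomas controls Marlow.
No other company's threshold is met.
Tomas controls 4 companies.

4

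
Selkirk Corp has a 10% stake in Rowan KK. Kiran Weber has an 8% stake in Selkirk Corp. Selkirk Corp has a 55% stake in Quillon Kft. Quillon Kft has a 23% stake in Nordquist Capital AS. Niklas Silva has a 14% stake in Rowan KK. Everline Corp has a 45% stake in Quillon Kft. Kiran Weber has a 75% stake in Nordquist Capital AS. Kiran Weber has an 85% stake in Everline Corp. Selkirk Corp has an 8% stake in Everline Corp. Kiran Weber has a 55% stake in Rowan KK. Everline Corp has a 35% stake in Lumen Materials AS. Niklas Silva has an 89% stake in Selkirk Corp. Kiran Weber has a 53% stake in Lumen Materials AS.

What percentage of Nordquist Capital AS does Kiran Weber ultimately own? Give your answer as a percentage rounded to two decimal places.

Kiran reaches Nordquist along 4 paths.
Direct stake: 75% = 75%.
Via Everline → Quillon: 85% × 45% × 23% = 8.7975%.
Via Selkirk → Everline → Quillon: 8% × 8% × 45% × 23% = 0.06624%.
Via Selkirk → Quillon: 8% × 55% × 23% = 1.012%.
Total: 75% + 8.7975% + 0.06624% + 1.012% = 84.87574%.
Rounded: 84.88%.

84.88%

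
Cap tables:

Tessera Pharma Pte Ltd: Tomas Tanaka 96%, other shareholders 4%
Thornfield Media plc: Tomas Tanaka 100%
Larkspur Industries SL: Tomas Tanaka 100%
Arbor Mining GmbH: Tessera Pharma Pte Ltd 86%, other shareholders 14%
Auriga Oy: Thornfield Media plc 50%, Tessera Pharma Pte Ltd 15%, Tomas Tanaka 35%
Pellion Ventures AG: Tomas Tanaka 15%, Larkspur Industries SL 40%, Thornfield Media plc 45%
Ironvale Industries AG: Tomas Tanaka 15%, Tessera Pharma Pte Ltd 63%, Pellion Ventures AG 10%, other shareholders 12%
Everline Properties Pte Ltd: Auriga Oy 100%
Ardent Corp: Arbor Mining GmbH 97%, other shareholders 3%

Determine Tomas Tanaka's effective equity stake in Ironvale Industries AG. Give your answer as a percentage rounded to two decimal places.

Tomas reaches Ironvale along 5 paths.
Direct stake: 15% = 15%.
Via Tessera: 96% × 63% = 60.48%.
Via Pellion: 15% × 10% = 1.5%.
Via Larkspur → Pellion: 100% × 40% × 10% = 4%.
Via Thornfield → Pellion: 100% × 45% × 10% = 4.5%.
Total: 15% + 60.48% + 1.5% + 4% + 4.5% = 85.48%.

85.48%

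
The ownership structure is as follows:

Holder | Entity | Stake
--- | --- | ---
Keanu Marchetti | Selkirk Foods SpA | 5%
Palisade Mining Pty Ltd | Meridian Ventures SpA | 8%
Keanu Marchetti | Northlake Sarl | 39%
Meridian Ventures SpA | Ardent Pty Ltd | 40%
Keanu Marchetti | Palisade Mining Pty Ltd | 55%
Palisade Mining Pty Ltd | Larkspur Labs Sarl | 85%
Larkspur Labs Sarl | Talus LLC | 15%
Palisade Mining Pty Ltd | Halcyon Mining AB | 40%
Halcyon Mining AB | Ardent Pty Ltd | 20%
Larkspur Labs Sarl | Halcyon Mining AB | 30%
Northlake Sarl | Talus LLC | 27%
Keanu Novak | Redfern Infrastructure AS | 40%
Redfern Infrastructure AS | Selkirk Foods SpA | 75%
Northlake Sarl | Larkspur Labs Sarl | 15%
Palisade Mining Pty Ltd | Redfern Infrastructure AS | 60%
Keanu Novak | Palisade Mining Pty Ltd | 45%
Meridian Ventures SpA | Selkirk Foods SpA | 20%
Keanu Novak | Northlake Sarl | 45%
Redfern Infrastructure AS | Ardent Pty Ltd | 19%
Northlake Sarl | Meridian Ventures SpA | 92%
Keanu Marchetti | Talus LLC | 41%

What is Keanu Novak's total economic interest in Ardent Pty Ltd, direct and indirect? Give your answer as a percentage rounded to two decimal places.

37.03%

Keanu Novak reaches Ardent along 7 paths.
Via Northlake → Meridian: 45% × 92% × 40% = 16.56%.
Via Palisade → Meridian: 45% × 8% × 40% = 1.44%.
Via Redfern: 40% × 19% = 7.6%.
Via Palisade → Redfern: 45% × 60% × 19% = 5.13%.
Via Northlake → Larkspur → Halcyon: 45% × 15% × 30% × 20% = 0.405%.
Via Palisade → Larkspur → Halcyon: 45% × 85% × 30% × 20% = 2.295%.
Via Palisade → Halcyon: 45% × 40% × 20% = 3.6%.
Total: 16.56% + 1.44% + 7.6% + 5.13% + 0.405% + 2.295% + 3.6% = 37.03%.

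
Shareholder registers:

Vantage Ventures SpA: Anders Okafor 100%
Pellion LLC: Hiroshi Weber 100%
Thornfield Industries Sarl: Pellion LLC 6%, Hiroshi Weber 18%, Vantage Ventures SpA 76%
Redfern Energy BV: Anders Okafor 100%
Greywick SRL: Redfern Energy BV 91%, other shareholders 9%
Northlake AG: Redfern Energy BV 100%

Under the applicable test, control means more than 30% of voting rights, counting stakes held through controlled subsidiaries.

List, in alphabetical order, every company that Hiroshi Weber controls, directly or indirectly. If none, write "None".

Pellion LLC

Hiroshi holds 100% of Pellion, so Hiroshi controls Pellion.
No other company's threshold is met.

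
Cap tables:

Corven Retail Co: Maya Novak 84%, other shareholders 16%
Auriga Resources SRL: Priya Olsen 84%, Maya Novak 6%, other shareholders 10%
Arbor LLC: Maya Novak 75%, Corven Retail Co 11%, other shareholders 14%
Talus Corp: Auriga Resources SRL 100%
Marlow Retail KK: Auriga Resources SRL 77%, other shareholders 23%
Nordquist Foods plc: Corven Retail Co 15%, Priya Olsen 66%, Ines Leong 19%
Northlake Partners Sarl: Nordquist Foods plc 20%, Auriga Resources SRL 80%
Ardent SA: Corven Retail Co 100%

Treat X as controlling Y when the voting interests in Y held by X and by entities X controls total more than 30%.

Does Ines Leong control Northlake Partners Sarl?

Ines's largest direct stake is 19% in Nordquist, which does not meet the threshold, so Ines controls no company.
Neither Ines nor any entity Ines controls holds any voting interest in Northlake.
So Ines does not control Northlake.

No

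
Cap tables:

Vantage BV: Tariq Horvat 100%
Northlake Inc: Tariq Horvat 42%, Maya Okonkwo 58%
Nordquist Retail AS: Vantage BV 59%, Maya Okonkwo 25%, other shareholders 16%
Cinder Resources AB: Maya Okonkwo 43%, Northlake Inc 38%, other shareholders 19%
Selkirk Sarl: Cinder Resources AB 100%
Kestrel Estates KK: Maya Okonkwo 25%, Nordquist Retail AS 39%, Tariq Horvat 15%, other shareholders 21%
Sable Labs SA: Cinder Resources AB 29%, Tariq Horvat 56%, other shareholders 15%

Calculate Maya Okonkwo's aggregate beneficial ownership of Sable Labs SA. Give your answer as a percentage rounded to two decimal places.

Maya reaches Sable along 2 paths.
Via Cinder: 43% × 29% = 12.47%.
Via Northlake → Cinder: 58% × 38% × 29% = 6.3916%.
Total: 12.47% + 6.3916% = 18.8616%.
Rounded: 18.86%.

18.86%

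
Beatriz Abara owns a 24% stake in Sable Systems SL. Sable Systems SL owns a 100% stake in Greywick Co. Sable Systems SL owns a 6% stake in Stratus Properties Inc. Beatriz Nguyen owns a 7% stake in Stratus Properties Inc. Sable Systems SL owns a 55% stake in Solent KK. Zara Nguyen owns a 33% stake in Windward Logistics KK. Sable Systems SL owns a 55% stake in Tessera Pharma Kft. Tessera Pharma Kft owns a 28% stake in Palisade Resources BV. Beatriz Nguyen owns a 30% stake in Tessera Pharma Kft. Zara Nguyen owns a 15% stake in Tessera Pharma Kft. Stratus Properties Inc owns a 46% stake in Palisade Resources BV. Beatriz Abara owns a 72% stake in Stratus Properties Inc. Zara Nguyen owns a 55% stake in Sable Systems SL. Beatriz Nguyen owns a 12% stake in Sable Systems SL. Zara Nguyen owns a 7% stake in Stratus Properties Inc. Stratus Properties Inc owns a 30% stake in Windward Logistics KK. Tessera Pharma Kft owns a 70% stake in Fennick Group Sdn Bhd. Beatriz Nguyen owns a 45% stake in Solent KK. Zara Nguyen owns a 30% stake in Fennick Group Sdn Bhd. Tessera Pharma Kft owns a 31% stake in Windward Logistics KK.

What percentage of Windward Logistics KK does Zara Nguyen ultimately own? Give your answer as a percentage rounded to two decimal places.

Zara reaches Windward along 5 paths.
Via Sable → Tessera: 55% × 55% × 31% = 9.3775%.
Via Tessera: 15% × 31% = 4.65%.
Direct stake: 33% = 33%.
Via Stratus: 7% × 30% = 2.1%.
Via Sable → Stratus: 55% × 6% × 30% = 0.99%.
Total: 9.3775% + 4.65% + 33% + 2.1% + 0.99% = 50.1175%.
Rounded: 50.12%.

50.12%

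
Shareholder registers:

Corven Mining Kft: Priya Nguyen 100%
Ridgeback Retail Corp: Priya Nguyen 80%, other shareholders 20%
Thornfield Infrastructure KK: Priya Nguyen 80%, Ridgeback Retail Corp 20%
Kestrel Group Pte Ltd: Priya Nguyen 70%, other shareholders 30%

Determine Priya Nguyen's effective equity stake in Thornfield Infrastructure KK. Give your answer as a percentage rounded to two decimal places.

96.00%

Priya reaches Thornfield along 2 paths.
Direct stake: 80% = 80%.
Via Ridgeback: 80% × 20% = 16%.
Total: 80% + 16% = 96%.
Rounded: 96.00%.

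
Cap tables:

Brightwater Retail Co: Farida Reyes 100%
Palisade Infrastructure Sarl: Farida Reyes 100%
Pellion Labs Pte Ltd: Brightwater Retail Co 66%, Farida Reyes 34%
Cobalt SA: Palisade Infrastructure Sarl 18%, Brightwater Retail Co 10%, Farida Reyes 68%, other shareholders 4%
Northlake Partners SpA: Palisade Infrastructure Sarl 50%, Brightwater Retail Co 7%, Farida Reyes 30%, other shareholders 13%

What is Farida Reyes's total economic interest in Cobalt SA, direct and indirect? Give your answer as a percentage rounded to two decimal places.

Farida reaches Cobalt along 3 paths.
Via Palisade: 100% × 18% = 18%.
Via Brightwater: 100% × 10% = 10%.
Direct stake: 68% = 68%.
Total: 18% + 10% + 68% = 96%.
Rounded: 96.00%.

96.00%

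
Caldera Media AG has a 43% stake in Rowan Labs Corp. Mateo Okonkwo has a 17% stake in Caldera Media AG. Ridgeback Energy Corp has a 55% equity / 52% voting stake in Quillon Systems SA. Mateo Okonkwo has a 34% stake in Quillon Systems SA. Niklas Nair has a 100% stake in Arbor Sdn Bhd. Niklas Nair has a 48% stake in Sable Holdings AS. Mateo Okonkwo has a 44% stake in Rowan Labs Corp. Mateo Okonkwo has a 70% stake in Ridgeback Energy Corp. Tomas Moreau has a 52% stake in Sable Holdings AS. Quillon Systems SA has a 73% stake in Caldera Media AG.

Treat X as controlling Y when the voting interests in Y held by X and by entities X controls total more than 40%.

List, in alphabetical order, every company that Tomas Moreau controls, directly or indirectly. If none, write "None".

Sable Holdings AS

Tomas holds 52% of Sable, so Tomas controls Sable.
No other company's threshold is met.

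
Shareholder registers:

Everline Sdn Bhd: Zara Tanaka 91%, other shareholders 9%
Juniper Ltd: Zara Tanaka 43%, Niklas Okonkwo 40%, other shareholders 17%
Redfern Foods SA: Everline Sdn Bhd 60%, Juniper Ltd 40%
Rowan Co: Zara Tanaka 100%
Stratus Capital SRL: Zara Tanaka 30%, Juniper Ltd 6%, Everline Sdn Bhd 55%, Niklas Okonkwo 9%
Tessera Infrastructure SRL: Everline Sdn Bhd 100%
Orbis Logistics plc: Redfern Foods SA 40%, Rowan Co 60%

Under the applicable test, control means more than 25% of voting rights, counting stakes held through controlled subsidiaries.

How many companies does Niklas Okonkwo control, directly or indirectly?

3

Niklas holds 40% of Juniper, so Niklas controls Juniper.
Juniper holds 40% of Redfern, so Niklas controls Redfern.
Redfern holds 40% of Orbis, so Niklas controls Orbis.
No other company's threshold is met.
Niklas controls 3 companies.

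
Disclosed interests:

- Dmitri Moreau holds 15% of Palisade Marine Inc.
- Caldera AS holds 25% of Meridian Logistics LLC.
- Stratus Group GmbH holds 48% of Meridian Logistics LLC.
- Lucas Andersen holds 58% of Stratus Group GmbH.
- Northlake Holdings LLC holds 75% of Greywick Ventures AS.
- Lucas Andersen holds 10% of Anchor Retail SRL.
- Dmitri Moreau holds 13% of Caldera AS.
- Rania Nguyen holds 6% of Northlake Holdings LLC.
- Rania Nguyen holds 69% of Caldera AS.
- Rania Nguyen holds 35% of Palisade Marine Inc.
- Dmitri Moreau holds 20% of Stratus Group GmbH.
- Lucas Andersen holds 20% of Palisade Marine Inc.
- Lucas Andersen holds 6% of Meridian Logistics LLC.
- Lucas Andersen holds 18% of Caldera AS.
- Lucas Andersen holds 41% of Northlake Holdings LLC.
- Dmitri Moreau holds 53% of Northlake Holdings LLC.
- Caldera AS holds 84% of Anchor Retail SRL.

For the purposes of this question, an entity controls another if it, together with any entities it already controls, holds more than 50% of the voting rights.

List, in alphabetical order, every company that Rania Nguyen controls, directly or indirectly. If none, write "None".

Anchor Retail SRL, Caldera AS

Rania holds 69% of Caldera, so Rania controls Caldera.
Caldera holds 84% of Anchor, so Rania controls Anchor.
No other company's threshold is met.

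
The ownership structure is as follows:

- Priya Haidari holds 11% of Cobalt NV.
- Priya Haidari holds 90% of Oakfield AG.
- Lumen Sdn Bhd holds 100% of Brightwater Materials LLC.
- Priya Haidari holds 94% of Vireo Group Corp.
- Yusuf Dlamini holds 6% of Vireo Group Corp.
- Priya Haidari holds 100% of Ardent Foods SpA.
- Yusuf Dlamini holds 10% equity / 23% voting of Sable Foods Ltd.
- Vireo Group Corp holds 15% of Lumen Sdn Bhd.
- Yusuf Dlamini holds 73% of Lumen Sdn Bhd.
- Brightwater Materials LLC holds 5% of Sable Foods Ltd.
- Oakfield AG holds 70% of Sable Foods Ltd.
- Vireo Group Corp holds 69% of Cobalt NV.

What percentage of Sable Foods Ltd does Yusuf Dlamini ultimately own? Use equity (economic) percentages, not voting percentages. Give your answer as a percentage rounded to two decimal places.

Yusuf reaches Sable along 3 paths.
Direct stake: 10% = 10%.
Via Lumen → Brightwater: 73% × 100% × 5% = 3.65%.
Via Vireo → Lumen → Brightwater: 6% × 15% × 100% × 5% = 0.045%.
Total: 10% + 3.65% + 0.045% = 13.695%.
Rounded: 13.70%.

13.70%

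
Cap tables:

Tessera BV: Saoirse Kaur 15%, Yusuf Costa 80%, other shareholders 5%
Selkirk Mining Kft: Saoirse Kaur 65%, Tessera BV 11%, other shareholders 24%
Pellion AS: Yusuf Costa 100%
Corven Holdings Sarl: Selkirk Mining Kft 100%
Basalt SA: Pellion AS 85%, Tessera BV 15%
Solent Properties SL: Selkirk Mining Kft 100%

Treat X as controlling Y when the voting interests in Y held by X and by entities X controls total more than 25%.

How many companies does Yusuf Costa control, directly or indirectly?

Yusuf holds 80% of Tessera, so Yusuf controls Tessera.
Yusuf holds 100% of Pellion, so Yusuf controls Pellion.
Pellion and Tessera together hold 85% + 15% = 100% of Basalt, so Yusuf controls Basalt.
No other company's threshold is met.
Yusuf controls 3 companies.

3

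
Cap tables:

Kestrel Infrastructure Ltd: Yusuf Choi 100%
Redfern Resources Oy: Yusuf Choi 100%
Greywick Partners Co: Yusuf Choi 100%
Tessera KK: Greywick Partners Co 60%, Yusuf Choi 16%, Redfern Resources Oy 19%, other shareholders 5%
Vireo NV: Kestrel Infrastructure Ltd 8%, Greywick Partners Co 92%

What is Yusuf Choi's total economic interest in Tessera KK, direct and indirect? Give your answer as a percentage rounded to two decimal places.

95.00%

Yusuf reaches Tessera along 3 paths.
Via Greywick: 100% × 60% = 60%.
Direct stake: 16% = 16%.
Via Redfern: 100% × 19% = 19%.
Total: 60% + 16% + 19% = 95%.
Rounded: 95.00%.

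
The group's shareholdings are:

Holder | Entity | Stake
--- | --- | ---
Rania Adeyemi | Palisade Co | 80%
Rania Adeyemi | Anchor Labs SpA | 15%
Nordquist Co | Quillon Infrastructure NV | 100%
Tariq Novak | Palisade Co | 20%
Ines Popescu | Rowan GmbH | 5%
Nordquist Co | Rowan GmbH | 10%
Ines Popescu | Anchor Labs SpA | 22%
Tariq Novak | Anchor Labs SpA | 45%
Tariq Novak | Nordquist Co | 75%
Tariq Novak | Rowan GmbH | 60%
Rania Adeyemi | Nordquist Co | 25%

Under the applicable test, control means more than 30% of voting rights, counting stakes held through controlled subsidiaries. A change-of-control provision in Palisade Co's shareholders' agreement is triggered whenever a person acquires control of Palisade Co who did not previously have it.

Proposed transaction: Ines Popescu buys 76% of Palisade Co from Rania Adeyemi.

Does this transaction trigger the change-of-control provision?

Yes

The purchase adds only to Ines's holdings (Rania's stake shrinks), so Ines is the only person who could newly come to control Palisade.
Ines's largest direct stake is 22% in Anchor, which does not meet the threshold, so Ines controls no company.
Neither Ines nor any entity Ines controls holds any voting interest in Palisade.
So before the transaction, Ines does not control Palisade.
After the purchase, Ines holds 76% of Palisade directly, and Rania's stake falls to 4%.
Ines holds 76% of Palisade, so Ines controls Palisade.
Ines did not control Palisade before and does after, so the clause is triggered.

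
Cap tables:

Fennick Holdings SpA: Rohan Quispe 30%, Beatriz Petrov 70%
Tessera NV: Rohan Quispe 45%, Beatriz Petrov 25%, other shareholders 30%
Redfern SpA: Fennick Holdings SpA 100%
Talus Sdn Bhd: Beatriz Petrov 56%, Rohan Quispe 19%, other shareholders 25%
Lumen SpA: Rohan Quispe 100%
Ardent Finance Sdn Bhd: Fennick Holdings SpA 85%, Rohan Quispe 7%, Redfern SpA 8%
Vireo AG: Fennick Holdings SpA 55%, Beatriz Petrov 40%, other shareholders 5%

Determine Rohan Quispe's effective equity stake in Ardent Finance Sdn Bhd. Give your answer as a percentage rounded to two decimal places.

34.90%

Rohan reaches Ardent along 3 paths.
Via Fennick: 30% × 85% = 25.5%.
Direct stake: 7% = 7%.
Via Fennick → Redfern: 30% × 100% × 8% = 2.4%.
Total: 25.5% + 7% + 2.4% = 34.9%.
Rounded: 34.90%.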